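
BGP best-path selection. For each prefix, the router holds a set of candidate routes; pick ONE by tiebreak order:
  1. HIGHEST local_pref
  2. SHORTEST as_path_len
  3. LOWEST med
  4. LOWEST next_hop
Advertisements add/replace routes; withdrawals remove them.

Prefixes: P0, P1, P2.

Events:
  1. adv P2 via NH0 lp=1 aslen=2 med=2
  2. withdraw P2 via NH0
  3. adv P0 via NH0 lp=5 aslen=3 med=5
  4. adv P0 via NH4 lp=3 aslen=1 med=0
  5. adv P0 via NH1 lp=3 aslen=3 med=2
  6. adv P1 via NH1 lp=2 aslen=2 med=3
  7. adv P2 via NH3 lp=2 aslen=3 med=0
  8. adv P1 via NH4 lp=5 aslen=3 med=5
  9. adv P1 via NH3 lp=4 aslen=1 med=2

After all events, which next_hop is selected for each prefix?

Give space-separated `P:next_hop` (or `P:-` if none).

Answer: P0:NH0 P1:NH4 P2:NH3

Derivation:
Op 1: best P0=- P1=- P2=NH0
Op 2: best P0=- P1=- P2=-
Op 3: best P0=NH0 P1=- P2=-
Op 4: best P0=NH0 P1=- P2=-
Op 5: best P0=NH0 P1=- P2=-
Op 6: best P0=NH0 P1=NH1 P2=-
Op 7: best P0=NH0 P1=NH1 P2=NH3
Op 8: best P0=NH0 P1=NH4 P2=NH3
Op 9: best P0=NH0 P1=NH4 P2=NH3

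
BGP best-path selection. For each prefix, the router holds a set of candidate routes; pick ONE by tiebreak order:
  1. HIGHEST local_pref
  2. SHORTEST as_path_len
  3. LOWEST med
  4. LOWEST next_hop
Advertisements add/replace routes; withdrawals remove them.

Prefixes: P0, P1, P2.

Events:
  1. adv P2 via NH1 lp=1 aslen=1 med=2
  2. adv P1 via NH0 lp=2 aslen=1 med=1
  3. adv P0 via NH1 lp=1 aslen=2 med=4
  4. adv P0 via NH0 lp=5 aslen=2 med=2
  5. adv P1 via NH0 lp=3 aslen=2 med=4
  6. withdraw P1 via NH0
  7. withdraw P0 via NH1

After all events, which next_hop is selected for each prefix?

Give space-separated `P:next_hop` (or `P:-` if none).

Answer: P0:NH0 P1:- P2:NH1

Derivation:
Op 1: best P0=- P1=- P2=NH1
Op 2: best P0=- P1=NH0 P2=NH1
Op 3: best P0=NH1 P1=NH0 P2=NH1
Op 4: best P0=NH0 P1=NH0 P2=NH1
Op 5: best P0=NH0 P1=NH0 P2=NH1
Op 6: best P0=NH0 P1=- P2=NH1
Op 7: best P0=NH0 P1=- P2=NH1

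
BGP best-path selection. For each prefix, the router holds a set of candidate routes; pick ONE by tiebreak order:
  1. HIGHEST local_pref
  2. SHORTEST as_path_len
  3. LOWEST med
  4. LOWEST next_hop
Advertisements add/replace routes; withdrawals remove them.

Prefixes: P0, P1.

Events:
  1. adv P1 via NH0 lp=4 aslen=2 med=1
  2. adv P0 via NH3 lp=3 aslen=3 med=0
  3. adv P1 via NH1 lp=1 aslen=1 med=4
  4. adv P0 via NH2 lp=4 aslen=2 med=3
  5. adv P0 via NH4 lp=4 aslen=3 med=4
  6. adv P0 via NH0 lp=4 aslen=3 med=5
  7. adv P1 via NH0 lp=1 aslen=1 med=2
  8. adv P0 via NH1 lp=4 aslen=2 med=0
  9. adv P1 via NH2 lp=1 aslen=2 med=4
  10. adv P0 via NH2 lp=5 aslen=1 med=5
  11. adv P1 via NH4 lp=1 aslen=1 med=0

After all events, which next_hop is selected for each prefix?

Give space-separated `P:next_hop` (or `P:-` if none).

Answer: P0:NH2 P1:NH4

Derivation:
Op 1: best P0=- P1=NH0
Op 2: best P0=NH3 P1=NH0
Op 3: best P0=NH3 P1=NH0
Op 4: best P0=NH2 P1=NH0
Op 5: best P0=NH2 P1=NH0
Op 6: best P0=NH2 P1=NH0
Op 7: best P0=NH2 P1=NH0
Op 8: best P0=NH1 P1=NH0
Op 9: best P0=NH1 P1=NH0
Op 10: best P0=NH2 P1=NH0
Op 11: best P0=NH2 P1=NH4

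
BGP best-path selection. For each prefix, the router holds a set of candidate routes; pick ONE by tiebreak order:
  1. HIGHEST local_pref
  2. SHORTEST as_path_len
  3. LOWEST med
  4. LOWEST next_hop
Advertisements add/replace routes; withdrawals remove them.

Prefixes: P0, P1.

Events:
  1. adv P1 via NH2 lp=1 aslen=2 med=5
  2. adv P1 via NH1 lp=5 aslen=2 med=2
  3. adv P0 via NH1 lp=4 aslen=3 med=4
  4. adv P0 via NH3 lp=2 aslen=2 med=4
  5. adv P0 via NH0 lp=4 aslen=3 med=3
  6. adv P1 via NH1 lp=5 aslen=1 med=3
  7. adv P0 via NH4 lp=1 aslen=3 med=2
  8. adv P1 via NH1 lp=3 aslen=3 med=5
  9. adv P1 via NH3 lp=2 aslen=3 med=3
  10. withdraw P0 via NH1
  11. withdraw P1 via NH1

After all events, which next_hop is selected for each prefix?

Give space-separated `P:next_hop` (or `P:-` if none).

Answer: P0:NH0 P1:NH3

Derivation:
Op 1: best P0=- P1=NH2
Op 2: best P0=- P1=NH1
Op 3: best P0=NH1 P1=NH1
Op 4: best P0=NH1 P1=NH1
Op 5: best P0=NH0 P1=NH1
Op 6: best P0=NH0 P1=NH1
Op 7: best P0=NH0 P1=NH1
Op 8: best P0=NH0 P1=NH1
Op 9: best P0=NH0 P1=NH1
Op 10: best P0=NH0 P1=NH1
Op 11: best P0=NH0 P1=NH3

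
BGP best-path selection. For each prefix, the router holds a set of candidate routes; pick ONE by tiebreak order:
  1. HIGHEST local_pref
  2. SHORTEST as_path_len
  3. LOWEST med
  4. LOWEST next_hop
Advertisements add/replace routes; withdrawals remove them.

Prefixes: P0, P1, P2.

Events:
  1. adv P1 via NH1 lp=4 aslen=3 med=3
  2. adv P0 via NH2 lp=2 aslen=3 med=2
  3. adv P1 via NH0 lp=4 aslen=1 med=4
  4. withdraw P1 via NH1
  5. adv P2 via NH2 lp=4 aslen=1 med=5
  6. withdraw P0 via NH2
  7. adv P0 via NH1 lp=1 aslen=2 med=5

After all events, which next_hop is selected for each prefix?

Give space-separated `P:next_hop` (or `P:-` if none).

Op 1: best P0=- P1=NH1 P2=-
Op 2: best P0=NH2 P1=NH1 P2=-
Op 3: best P0=NH2 P1=NH0 P2=-
Op 4: best P0=NH2 P1=NH0 P2=-
Op 5: best P0=NH2 P1=NH0 P2=NH2
Op 6: best P0=- P1=NH0 P2=NH2
Op 7: best P0=NH1 P1=NH0 P2=NH2

Answer: P0:NH1 P1:NH0 P2:NH2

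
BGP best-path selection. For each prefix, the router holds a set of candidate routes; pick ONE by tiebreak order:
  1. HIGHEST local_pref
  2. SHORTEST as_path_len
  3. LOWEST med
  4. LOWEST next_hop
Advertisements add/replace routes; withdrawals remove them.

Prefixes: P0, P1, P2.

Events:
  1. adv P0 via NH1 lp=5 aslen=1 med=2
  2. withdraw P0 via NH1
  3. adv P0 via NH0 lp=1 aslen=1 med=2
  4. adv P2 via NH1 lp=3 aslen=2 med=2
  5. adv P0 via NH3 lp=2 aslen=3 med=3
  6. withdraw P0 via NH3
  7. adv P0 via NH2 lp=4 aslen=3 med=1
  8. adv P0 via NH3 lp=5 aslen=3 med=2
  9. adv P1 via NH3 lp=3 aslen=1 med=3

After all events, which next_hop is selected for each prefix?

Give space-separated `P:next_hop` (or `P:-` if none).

Op 1: best P0=NH1 P1=- P2=-
Op 2: best P0=- P1=- P2=-
Op 3: best P0=NH0 P1=- P2=-
Op 4: best P0=NH0 P1=- P2=NH1
Op 5: best P0=NH3 P1=- P2=NH1
Op 6: best P0=NH0 P1=- P2=NH1
Op 7: best P0=NH2 P1=- P2=NH1
Op 8: best P0=NH3 P1=- P2=NH1
Op 9: best P0=NH3 P1=NH3 P2=NH1

Answer: P0:NH3 P1:NH3 P2:NH1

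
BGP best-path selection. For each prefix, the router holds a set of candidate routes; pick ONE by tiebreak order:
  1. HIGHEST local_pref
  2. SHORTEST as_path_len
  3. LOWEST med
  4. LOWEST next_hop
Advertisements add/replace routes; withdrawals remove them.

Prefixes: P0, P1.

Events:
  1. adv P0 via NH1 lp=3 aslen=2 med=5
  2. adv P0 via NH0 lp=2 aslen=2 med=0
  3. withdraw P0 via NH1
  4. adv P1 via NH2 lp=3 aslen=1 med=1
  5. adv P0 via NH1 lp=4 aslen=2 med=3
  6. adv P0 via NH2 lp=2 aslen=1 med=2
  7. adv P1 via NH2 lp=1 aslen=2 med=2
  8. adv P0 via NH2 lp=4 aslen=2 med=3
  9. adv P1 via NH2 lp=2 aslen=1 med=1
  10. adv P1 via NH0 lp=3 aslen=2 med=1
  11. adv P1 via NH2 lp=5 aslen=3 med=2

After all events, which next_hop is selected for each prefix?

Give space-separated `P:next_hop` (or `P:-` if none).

Op 1: best P0=NH1 P1=-
Op 2: best P0=NH1 P1=-
Op 3: best P0=NH0 P1=-
Op 4: best P0=NH0 P1=NH2
Op 5: best P0=NH1 P1=NH2
Op 6: best P0=NH1 P1=NH2
Op 7: best P0=NH1 P1=NH2
Op 8: best P0=NH1 P1=NH2
Op 9: best P0=NH1 P1=NH2
Op 10: best P0=NH1 P1=NH0
Op 11: best P0=NH1 P1=NH2

Answer: P0:NH1 P1:NH2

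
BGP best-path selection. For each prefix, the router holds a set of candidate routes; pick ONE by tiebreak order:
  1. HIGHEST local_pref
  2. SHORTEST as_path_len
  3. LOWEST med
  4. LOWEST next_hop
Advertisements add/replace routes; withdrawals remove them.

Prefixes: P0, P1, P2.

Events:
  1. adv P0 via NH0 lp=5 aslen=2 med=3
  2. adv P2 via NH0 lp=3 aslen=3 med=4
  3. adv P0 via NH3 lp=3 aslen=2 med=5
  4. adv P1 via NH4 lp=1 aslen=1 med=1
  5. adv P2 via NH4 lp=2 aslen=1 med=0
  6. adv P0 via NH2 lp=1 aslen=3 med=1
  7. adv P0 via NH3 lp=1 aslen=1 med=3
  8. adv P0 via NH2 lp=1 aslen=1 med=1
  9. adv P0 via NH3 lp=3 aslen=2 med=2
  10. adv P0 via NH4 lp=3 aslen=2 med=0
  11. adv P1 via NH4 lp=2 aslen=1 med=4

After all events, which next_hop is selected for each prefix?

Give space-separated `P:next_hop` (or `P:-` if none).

Answer: P0:NH0 P1:NH4 P2:NH0

Derivation:
Op 1: best P0=NH0 P1=- P2=-
Op 2: best P0=NH0 P1=- P2=NH0
Op 3: best P0=NH0 P1=- P2=NH0
Op 4: best P0=NH0 P1=NH4 P2=NH0
Op 5: best P0=NH0 P1=NH4 P2=NH0
Op 6: best P0=NH0 P1=NH4 P2=NH0
Op 7: best P0=NH0 P1=NH4 P2=NH0
Op 8: best P0=NH0 P1=NH4 P2=NH0
Op 9: best P0=NH0 P1=NH4 P2=NH0
Op 10: best P0=NH0 P1=NH4 P2=NH0
Op 11: best P0=NH0 P1=NH4 P2=NH0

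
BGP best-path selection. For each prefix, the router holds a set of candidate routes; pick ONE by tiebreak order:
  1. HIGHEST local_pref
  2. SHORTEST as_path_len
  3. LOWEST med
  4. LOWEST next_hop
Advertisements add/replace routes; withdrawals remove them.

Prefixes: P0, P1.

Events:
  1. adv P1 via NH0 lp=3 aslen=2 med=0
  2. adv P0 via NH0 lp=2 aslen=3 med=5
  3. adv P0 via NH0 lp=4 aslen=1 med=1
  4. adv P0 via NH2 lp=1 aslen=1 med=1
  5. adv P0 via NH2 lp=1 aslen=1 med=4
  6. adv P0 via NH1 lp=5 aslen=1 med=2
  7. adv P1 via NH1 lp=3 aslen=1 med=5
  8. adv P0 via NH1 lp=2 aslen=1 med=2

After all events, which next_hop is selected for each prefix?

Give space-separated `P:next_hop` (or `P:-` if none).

Op 1: best P0=- P1=NH0
Op 2: best P0=NH0 P1=NH0
Op 3: best P0=NH0 P1=NH0
Op 4: best P0=NH0 P1=NH0
Op 5: best P0=NH0 P1=NH0
Op 6: best P0=NH1 P1=NH0
Op 7: best P0=NH1 P1=NH1
Op 8: best P0=NH0 P1=NH1

Answer: P0:NH0 P1:NH1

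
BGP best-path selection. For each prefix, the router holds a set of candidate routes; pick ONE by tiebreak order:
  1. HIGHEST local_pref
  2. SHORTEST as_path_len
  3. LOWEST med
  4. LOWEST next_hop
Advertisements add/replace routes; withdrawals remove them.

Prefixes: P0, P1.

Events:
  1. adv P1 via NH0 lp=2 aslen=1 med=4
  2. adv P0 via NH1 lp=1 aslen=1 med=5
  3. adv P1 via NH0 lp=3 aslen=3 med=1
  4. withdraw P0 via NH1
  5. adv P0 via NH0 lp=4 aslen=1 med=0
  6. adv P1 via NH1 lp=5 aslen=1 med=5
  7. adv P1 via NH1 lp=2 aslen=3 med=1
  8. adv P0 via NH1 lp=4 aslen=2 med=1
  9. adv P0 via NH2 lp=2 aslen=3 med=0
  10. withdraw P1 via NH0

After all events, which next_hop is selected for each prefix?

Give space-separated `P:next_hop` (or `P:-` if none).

Answer: P0:NH0 P1:NH1

Derivation:
Op 1: best P0=- P1=NH0
Op 2: best P0=NH1 P1=NH0
Op 3: best P0=NH1 P1=NH0
Op 4: best P0=- P1=NH0
Op 5: best P0=NH0 P1=NH0
Op 6: best P0=NH0 P1=NH1
Op 7: best P0=NH0 P1=NH0
Op 8: best P0=NH0 P1=NH0
Op 9: best P0=NH0 P1=NH0
Op 10: best P0=NH0 P1=NH1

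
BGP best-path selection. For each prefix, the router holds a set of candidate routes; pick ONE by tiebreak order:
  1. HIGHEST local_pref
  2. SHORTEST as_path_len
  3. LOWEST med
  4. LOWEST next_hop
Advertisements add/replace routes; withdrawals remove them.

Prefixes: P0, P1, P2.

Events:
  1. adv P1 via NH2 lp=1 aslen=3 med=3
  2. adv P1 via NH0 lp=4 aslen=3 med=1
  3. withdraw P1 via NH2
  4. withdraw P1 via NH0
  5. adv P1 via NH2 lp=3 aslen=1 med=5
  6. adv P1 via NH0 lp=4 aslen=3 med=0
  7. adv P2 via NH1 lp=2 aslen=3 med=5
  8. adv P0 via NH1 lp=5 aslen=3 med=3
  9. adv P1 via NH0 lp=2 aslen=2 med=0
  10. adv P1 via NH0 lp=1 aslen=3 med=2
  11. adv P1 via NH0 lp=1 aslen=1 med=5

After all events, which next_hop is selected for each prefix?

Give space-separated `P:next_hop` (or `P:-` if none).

Op 1: best P0=- P1=NH2 P2=-
Op 2: best P0=- P1=NH0 P2=-
Op 3: best P0=- P1=NH0 P2=-
Op 4: best P0=- P1=- P2=-
Op 5: best P0=- P1=NH2 P2=-
Op 6: best P0=- P1=NH0 P2=-
Op 7: best P0=- P1=NH0 P2=NH1
Op 8: best P0=NH1 P1=NH0 P2=NH1
Op 9: best P0=NH1 P1=NH2 P2=NH1
Op 10: best P0=NH1 P1=NH2 P2=NH1
Op 11: best P0=NH1 P1=NH2 P2=NH1

Answer: P0:NH1 P1:NH2 P2:NH1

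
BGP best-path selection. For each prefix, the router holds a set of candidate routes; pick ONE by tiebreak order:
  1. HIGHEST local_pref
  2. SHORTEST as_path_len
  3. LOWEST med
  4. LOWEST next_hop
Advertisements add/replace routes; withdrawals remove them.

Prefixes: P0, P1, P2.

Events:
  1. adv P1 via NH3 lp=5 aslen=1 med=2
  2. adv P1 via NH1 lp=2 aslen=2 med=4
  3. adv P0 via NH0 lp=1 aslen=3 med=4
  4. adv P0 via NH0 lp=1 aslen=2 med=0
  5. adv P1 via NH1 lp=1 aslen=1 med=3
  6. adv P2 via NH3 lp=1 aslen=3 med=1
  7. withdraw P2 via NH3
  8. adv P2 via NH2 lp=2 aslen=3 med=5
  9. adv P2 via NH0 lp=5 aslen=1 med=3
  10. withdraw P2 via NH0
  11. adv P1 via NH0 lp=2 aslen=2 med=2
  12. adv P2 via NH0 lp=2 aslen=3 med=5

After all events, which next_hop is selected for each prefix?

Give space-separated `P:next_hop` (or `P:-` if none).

Op 1: best P0=- P1=NH3 P2=-
Op 2: best P0=- P1=NH3 P2=-
Op 3: best P0=NH0 P1=NH3 P2=-
Op 4: best P0=NH0 P1=NH3 P2=-
Op 5: best P0=NH0 P1=NH3 P2=-
Op 6: best P0=NH0 P1=NH3 P2=NH3
Op 7: best P0=NH0 P1=NH3 P2=-
Op 8: best P0=NH0 P1=NH3 P2=NH2
Op 9: best P0=NH0 P1=NH3 P2=NH0
Op 10: best P0=NH0 P1=NH3 P2=NH2
Op 11: best P0=NH0 P1=NH3 P2=NH2
Op 12: best P0=NH0 P1=NH3 P2=NH0

Answer: P0:NH0 P1:NH3 P2:NH0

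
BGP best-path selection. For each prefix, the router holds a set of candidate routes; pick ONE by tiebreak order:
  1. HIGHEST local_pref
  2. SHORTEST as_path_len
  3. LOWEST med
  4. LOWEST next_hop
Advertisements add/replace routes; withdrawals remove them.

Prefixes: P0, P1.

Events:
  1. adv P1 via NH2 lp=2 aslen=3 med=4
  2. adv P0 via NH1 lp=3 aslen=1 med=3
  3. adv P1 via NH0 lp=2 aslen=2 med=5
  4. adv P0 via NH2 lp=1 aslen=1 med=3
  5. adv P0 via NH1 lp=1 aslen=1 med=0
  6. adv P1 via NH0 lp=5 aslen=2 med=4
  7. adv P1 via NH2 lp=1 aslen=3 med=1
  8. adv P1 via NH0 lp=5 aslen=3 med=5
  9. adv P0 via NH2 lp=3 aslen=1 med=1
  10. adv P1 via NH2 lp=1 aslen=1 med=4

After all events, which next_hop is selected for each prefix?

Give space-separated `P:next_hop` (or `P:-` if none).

Op 1: best P0=- P1=NH2
Op 2: best P0=NH1 P1=NH2
Op 3: best P0=NH1 P1=NH0
Op 4: best P0=NH1 P1=NH0
Op 5: best P0=NH1 P1=NH0
Op 6: best P0=NH1 P1=NH0
Op 7: best P0=NH1 P1=NH0
Op 8: best P0=NH1 P1=NH0
Op 9: best P0=NH2 P1=NH0
Op 10: best P0=NH2 P1=NH0

Answer: P0:NH2 P1:NH0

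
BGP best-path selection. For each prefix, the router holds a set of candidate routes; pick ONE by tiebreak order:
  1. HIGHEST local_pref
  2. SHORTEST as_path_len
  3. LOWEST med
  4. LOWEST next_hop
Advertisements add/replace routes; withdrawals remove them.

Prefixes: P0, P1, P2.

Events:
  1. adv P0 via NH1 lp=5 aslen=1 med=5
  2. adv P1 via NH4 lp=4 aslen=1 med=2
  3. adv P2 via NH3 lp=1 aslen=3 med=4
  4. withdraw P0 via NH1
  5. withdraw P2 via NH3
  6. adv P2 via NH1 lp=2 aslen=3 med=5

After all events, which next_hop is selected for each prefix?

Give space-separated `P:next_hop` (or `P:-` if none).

Answer: P0:- P1:NH4 P2:NH1

Derivation:
Op 1: best P0=NH1 P1=- P2=-
Op 2: best P0=NH1 P1=NH4 P2=-
Op 3: best P0=NH1 P1=NH4 P2=NH3
Op 4: best P0=- P1=NH4 P2=NH3
Op 5: best P0=- P1=NH4 P2=-
Op 6: best P0=- P1=NH4 P2=NH1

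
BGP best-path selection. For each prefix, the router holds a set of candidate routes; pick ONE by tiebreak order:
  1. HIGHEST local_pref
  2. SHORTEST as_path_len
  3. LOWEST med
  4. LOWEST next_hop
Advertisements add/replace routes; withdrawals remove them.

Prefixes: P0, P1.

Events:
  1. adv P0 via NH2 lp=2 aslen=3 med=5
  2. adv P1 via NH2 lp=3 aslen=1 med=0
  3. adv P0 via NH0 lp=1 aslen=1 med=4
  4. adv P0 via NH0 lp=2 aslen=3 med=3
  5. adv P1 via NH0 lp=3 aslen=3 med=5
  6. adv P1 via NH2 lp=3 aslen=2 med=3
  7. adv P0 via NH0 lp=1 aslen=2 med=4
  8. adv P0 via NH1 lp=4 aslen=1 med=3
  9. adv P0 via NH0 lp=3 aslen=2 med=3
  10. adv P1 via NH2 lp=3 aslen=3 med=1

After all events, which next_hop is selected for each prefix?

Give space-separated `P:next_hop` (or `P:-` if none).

Answer: P0:NH1 P1:NH2

Derivation:
Op 1: best P0=NH2 P1=-
Op 2: best P0=NH2 P1=NH2
Op 3: best P0=NH2 P1=NH2
Op 4: best P0=NH0 P1=NH2
Op 5: best P0=NH0 P1=NH2
Op 6: best P0=NH0 P1=NH2
Op 7: best P0=NH2 P1=NH2
Op 8: best P0=NH1 P1=NH2
Op 9: best P0=NH1 P1=NH2
Op 10: best P0=NH1 P1=NH2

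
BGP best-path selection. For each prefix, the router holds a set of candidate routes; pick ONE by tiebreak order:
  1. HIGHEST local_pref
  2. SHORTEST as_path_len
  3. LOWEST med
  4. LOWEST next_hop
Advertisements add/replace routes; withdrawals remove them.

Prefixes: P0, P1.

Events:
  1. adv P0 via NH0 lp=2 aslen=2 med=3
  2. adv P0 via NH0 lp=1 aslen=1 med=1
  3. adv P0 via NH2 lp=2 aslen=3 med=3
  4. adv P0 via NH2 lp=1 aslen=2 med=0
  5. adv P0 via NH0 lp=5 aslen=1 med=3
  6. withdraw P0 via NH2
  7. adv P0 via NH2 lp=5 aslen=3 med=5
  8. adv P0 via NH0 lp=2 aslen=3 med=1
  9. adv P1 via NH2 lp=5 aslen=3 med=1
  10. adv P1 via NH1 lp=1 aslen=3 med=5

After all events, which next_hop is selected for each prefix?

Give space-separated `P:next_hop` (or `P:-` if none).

Op 1: best P0=NH0 P1=-
Op 2: best P0=NH0 P1=-
Op 3: best P0=NH2 P1=-
Op 4: best P0=NH0 P1=-
Op 5: best P0=NH0 P1=-
Op 6: best P0=NH0 P1=-
Op 7: best P0=NH0 P1=-
Op 8: best P0=NH2 P1=-
Op 9: best P0=NH2 P1=NH2
Op 10: best P0=NH2 P1=NH2

Answer: P0:NH2 P1:NH2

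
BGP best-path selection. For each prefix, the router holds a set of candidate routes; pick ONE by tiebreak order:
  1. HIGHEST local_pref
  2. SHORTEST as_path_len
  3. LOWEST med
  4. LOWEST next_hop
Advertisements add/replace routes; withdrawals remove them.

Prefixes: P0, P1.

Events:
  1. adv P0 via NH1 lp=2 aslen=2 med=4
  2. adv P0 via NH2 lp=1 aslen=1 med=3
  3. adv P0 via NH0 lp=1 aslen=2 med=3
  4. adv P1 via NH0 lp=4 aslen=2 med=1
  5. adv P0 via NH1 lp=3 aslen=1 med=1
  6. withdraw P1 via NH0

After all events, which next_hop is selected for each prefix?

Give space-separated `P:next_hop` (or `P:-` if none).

Answer: P0:NH1 P1:-

Derivation:
Op 1: best P0=NH1 P1=-
Op 2: best P0=NH1 P1=-
Op 3: best P0=NH1 P1=-
Op 4: best P0=NH1 P1=NH0
Op 5: best P0=NH1 P1=NH0
Op 6: best P0=NH1 P1=-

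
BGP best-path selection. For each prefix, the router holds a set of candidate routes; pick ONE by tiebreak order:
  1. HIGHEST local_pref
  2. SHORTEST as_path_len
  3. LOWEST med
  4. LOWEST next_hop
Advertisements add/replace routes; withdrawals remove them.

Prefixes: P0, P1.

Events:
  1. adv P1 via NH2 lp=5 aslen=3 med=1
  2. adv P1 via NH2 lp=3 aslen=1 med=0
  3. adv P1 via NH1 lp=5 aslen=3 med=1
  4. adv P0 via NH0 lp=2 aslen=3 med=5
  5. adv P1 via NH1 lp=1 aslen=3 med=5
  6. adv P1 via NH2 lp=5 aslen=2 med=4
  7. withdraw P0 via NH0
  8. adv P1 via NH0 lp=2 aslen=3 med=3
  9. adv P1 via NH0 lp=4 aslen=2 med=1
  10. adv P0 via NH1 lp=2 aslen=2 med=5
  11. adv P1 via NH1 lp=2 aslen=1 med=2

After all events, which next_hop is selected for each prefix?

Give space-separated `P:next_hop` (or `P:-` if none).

Answer: P0:NH1 P1:NH2

Derivation:
Op 1: best P0=- P1=NH2
Op 2: best P0=- P1=NH2
Op 3: best P0=- P1=NH1
Op 4: best P0=NH0 P1=NH1
Op 5: best P0=NH0 P1=NH2
Op 6: best P0=NH0 P1=NH2
Op 7: best P0=- P1=NH2
Op 8: best P0=- P1=NH2
Op 9: best P0=- P1=NH2
Op 10: best P0=NH1 P1=NH2
Op 11: best P0=NH1 P1=NH2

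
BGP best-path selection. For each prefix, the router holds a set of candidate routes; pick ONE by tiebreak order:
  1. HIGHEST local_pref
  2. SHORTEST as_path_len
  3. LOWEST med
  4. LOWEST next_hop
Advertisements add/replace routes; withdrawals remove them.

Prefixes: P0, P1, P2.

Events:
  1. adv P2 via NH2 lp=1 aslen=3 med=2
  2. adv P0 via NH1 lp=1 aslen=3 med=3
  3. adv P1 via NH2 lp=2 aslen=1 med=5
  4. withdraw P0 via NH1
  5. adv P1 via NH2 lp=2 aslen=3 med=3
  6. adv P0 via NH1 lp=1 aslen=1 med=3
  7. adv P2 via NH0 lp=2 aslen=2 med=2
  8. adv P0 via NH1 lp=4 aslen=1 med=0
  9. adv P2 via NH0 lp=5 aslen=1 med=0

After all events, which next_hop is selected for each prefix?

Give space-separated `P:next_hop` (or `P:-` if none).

Op 1: best P0=- P1=- P2=NH2
Op 2: best P0=NH1 P1=- P2=NH2
Op 3: best P0=NH1 P1=NH2 P2=NH2
Op 4: best P0=- P1=NH2 P2=NH2
Op 5: best P0=- P1=NH2 P2=NH2
Op 6: best P0=NH1 P1=NH2 P2=NH2
Op 7: best P0=NH1 P1=NH2 P2=NH0
Op 8: best P0=NH1 P1=NH2 P2=NH0
Op 9: best P0=NH1 P1=NH2 P2=NH0

Answer: P0:NH1 P1:NH2 P2:NH0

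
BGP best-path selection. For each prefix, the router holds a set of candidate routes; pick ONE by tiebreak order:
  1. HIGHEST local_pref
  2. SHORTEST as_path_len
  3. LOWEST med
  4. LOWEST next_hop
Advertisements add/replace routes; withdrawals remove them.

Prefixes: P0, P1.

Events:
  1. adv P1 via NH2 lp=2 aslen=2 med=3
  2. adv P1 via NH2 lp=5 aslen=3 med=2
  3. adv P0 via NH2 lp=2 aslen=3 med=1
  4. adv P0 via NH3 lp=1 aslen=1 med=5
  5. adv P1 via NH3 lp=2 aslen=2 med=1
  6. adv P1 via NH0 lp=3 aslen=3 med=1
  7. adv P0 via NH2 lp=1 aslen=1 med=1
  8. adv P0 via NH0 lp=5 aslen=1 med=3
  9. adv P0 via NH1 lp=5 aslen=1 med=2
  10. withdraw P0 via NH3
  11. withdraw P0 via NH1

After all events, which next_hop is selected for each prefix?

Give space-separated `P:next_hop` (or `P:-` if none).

Answer: P0:NH0 P1:NH2

Derivation:
Op 1: best P0=- P1=NH2
Op 2: best P0=- P1=NH2
Op 3: best P0=NH2 P1=NH2
Op 4: best P0=NH2 P1=NH2
Op 5: best P0=NH2 P1=NH2
Op 6: best P0=NH2 P1=NH2
Op 7: best P0=NH2 P1=NH2
Op 8: best P0=NH0 P1=NH2
Op 9: best P0=NH1 P1=NH2
Op 10: best P0=NH1 P1=NH2
Op 11: best P0=NH0 P1=NH2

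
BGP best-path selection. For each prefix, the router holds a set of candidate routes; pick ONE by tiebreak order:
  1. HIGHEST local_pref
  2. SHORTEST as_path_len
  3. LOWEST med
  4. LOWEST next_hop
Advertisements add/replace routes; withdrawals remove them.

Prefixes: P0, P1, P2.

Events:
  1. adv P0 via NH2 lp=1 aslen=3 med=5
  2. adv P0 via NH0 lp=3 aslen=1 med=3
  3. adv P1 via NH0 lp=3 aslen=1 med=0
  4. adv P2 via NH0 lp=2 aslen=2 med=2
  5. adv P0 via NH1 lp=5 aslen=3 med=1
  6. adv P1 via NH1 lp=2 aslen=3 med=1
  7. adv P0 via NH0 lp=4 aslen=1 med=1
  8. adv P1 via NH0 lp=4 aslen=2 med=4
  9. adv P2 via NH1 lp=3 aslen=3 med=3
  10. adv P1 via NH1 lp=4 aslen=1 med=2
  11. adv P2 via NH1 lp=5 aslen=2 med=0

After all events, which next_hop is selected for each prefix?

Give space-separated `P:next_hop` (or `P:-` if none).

Op 1: best P0=NH2 P1=- P2=-
Op 2: best P0=NH0 P1=- P2=-
Op 3: best P0=NH0 P1=NH0 P2=-
Op 4: best P0=NH0 P1=NH0 P2=NH0
Op 5: best P0=NH1 P1=NH0 P2=NH0
Op 6: best P0=NH1 P1=NH0 P2=NH0
Op 7: best P0=NH1 P1=NH0 P2=NH0
Op 8: best P0=NH1 P1=NH0 P2=NH0
Op 9: best P0=NH1 P1=NH0 P2=NH1
Op 10: best P0=NH1 P1=NH1 P2=NH1
Op 11: best P0=NH1 P1=NH1 P2=NH1

Answer: P0:NH1 P1:NH1 P2:NH1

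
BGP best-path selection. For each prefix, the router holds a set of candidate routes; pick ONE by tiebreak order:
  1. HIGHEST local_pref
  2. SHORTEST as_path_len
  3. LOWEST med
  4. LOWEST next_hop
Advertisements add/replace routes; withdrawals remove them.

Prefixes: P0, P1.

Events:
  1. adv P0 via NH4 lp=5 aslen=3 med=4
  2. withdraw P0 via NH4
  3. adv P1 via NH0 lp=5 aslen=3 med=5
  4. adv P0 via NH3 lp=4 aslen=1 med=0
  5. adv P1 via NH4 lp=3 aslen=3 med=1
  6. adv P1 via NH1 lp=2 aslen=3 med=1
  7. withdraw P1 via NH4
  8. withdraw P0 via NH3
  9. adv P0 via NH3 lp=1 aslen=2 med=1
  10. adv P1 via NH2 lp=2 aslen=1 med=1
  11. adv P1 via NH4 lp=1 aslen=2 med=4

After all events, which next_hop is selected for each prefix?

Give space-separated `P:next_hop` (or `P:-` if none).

Answer: P0:NH3 P1:NH0

Derivation:
Op 1: best P0=NH4 P1=-
Op 2: best P0=- P1=-
Op 3: best P0=- P1=NH0
Op 4: best P0=NH3 P1=NH0
Op 5: best P0=NH3 P1=NH0
Op 6: best P0=NH3 P1=NH0
Op 7: best P0=NH3 P1=NH0
Op 8: best P0=- P1=NH0
Op 9: best P0=NH3 P1=NH0
Op 10: best P0=NH3 P1=NH0
Op 11: best P0=NH3 P1=NH0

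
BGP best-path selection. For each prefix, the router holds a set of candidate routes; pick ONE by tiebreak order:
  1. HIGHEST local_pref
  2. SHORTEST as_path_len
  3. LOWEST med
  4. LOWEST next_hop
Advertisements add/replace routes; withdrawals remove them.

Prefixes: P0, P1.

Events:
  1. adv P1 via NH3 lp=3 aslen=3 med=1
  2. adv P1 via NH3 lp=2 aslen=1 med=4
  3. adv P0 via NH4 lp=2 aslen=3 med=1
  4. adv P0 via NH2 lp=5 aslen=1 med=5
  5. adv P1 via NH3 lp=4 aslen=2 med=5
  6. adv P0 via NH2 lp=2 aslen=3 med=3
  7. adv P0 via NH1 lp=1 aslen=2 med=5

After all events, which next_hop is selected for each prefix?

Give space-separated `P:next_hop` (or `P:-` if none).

Answer: P0:NH4 P1:NH3

Derivation:
Op 1: best P0=- P1=NH3
Op 2: best P0=- P1=NH3
Op 3: best P0=NH4 P1=NH3
Op 4: best P0=NH2 P1=NH3
Op 5: best P0=NH2 P1=NH3
Op 6: best P0=NH4 P1=NH3
Op 7: best P0=NH4 P1=NH3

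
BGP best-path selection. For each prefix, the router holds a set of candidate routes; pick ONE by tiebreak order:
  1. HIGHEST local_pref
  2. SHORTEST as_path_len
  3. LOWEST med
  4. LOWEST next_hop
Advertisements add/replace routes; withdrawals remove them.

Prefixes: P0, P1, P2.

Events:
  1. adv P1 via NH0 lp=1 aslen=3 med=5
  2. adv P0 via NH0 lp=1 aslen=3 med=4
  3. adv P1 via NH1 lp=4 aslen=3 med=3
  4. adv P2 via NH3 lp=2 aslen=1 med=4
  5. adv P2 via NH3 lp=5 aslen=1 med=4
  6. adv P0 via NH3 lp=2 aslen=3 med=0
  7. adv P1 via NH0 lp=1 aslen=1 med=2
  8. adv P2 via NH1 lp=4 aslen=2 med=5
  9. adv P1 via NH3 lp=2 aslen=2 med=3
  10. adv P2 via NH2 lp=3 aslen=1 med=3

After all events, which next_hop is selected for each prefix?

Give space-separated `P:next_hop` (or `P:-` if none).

Answer: P0:NH3 P1:NH1 P2:NH3

Derivation:
Op 1: best P0=- P1=NH0 P2=-
Op 2: best P0=NH0 P1=NH0 P2=-
Op 3: best P0=NH0 P1=NH1 P2=-
Op 4: best P0=NH0 P1=NH1 P2=NH3
Op 5: best P0=NH0 P1=NH1 P2=NH3
Op 6: best P0=NH3 P1=NH1 P2=NH3
Op 7: best P0=NH3 P1=NH1 P2=NH3
Op 8: best P0=NH3 P1=NH1 P2=NH3
Op 9: best P0=NH3 P1=NH1 P2=NH3
Op 10: best P0=NH3 P1=NH1 P2=NH3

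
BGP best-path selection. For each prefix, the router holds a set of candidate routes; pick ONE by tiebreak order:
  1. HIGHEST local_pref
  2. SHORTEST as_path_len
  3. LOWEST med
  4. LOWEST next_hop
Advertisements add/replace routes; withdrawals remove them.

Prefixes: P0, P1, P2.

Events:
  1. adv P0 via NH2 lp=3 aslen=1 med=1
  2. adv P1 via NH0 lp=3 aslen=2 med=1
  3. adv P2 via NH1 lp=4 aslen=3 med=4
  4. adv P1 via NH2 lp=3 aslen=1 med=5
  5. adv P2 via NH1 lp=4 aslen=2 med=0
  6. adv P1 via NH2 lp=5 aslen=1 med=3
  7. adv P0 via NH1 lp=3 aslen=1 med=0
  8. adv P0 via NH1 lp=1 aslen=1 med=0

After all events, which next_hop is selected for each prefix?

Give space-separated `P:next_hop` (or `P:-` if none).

Answer: P0:NH2 P1:NH2 P2:NH1

Derivation:
Op 1: best P0=NH2 P1=- P2=-
Op 2: best P0=NH2 P1=NH0 P2=-
Op 3: best P0=NH2 P1=NH0 P2=NH1
Op 4: best P0=NH2 P1=NH2 P2=NH1
Op 5: best P0=NH2 P1=NH2 P2=NH1
Op 6: best P0=NH2 P1=NH2 P2=NH1
Op 7: best P0=NH1 P1=NH2 P2=NH1
Op 8: best P0=NH2 P1=NH2 P2=NH1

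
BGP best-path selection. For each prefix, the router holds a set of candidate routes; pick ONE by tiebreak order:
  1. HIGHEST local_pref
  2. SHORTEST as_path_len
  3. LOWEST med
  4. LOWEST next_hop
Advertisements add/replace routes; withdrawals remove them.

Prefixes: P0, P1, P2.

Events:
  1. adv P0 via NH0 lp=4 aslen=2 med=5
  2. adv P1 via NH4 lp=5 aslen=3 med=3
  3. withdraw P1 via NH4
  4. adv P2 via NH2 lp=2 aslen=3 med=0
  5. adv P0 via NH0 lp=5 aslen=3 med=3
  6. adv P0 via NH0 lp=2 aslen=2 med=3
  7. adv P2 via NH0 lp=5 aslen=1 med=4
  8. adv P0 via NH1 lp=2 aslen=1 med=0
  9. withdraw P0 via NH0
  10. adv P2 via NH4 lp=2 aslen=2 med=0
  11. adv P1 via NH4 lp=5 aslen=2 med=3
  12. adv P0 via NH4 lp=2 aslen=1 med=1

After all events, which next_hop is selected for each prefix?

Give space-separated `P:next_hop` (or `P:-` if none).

Op 1: best P0=NH0 P1=- P2=-
Op 2: best P0=NH0 P1=NH4 P2=-
Op 3: best P0=NH0 P1=- P2=-
Op 4: best P0=NH0 P1=- P2=NH2
Op 5: best P0=NH0 P1=- P2=NH2
Op 6: best P0=NH0 P1=- P2=NH2
Op 7: best P0=NH0 P1=- P2=NH0
Op 8: best P0=NH1 P1=- P2=NH0
Op 9: best P0=NH1 P1=- P2=NH0
Op 10: best P0=NH1 P1=- P2=NH0
Op 11: best P0=NH1 P1=NH4 P2=NH0
Op 12: best P0=NH1 P1=NH4 P2=NH0

Answer: P0:NH1 P1:NH4 P2:NH0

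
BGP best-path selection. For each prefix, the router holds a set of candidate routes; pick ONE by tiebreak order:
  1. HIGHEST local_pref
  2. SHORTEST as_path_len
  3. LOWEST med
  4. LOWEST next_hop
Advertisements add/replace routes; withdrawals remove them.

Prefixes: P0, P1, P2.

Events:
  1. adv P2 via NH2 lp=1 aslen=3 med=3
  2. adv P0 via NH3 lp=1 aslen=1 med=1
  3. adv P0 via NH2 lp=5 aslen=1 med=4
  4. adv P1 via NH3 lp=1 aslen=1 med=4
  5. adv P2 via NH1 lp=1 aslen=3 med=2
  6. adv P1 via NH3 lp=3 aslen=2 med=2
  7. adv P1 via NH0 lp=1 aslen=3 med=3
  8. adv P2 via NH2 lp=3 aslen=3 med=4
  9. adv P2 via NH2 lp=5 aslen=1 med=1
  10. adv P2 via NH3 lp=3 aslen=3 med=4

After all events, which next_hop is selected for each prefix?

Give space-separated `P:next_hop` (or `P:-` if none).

Answer: P0:NH2 P1:NH3 P2:NH2

Derivation:
Op 1: best P0=- P1=- P2=NH2
Op 2: best P0=NH3 P1=- P2=NH2
Op 3: best P0=NH2 P1=- P2=NH2
Op 4: best P0=NH2 P1=NH3 P2=NH2
Op 5: best P0=NH2 P1=NH3 P2=NH1
Op 6: best P0=NH2 P1=NH3 P2=NH1
Op 7: best P0=NH2 P1=NH3 P2=NH1
Op 8: best P0=NH2 P1=NH3 P2=NH2
Op 9: best P0=NH2 P1=NH3 P2=NH2
Op 10: best P0=NH2 P1=NH3 P2=NH2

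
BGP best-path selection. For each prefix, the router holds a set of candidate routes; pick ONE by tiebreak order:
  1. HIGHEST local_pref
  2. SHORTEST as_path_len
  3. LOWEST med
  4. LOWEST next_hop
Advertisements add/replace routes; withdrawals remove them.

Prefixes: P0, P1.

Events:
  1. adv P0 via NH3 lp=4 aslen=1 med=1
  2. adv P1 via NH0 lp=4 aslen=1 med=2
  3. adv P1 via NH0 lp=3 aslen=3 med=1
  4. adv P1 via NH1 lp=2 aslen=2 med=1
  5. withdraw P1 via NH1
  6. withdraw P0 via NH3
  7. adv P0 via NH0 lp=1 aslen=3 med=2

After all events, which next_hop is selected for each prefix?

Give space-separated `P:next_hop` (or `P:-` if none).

Op 1: best P0=NH3 P1=-
Op 2: best P0=NH3 P1=NH0
Op 3: best P0=NH3 P1=NH0
Op 4: best P0=NH3 P1=NH0
Op 5: best P0=NH3 P1=NH0
Op 6: best P0=- P1=NH0
Op 7: best P0=NH0 P1=NH0

Answer: P0:NH0 P1:NH0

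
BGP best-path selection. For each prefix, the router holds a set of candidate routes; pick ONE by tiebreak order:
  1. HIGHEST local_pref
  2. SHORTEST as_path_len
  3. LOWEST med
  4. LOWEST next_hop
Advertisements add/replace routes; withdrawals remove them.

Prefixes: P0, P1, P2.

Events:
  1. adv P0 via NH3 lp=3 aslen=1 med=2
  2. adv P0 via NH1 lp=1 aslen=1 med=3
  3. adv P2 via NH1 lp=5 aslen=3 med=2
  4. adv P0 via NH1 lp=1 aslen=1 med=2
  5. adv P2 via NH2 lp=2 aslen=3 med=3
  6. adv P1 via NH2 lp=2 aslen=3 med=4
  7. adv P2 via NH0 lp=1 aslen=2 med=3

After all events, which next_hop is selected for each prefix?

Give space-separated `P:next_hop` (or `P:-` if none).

Op 1: best P0=NH3 P1=- P2=-
Op 2: best P0=NH3 P1=- P2=-
Op 3: best P0=NH3 P1=- P2=NH1
Op 4: best P0=NH3 P1=- P2=NH1
Op 5: best P0=NH3 P1=- P2=NH1
Op 6: best P0=NH3 P1=NH2 P2=NH1
Op 7: best P0=NH3 P1=NH2 P2=NH1

Answer: P0:NH3 P1:NH2 P2:NH1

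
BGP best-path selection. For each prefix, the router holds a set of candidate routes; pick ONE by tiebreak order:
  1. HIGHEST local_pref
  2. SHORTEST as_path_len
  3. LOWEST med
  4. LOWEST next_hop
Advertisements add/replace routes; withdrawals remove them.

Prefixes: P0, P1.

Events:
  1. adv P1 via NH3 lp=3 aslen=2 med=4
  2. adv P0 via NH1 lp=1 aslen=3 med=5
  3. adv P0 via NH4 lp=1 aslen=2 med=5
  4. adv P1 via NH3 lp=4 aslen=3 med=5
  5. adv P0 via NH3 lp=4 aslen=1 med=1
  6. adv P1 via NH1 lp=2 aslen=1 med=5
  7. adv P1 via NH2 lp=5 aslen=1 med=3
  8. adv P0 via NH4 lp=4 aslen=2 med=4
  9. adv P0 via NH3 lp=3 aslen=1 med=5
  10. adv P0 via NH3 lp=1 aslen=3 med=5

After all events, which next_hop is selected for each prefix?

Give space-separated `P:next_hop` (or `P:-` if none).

Op 1: best P0=- P1=NH3
Op 2: best P0=NH1 P1=NH3
Op 3: best P0=NH4 P1=NH3
Op 4: best P0=NH4 P1=NH3
Op 5: best P0=NH3 P1=NH3
Op 6: best P0=NH3 P1=NH3
Op 7: best P0=NH3 P1=NH2
Op 8: best P0=NH3 P1=NH2
Op 9: best P0=NH4 P1=NH2
Op 10: best P0=NH4 P1=NH2

Answer: P0:NH4 P1:NH2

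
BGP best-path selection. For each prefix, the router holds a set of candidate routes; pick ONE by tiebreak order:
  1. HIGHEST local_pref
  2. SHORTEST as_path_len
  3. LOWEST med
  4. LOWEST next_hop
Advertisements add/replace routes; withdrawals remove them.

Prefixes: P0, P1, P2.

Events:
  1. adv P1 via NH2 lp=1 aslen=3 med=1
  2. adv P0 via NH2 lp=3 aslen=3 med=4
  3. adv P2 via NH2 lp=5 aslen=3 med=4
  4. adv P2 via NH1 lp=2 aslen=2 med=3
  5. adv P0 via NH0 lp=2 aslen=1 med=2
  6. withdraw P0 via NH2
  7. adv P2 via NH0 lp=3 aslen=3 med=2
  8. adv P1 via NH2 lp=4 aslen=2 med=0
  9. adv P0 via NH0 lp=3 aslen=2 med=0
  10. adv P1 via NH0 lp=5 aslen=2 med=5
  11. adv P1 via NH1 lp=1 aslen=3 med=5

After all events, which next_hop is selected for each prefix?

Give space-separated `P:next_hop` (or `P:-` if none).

Answer: P0:NH0 P1:NH0 P2:NH2

Derivation:
Op 1: best P0=- P1=NH2 P2=-
Op 2: best P0=NH2 P1=NH2 P2=-
Op 3: best P0=NH2 P1=NH2 P2=NH2
Op 4: best P0=NH2 P1=NH2 P2=NH2
Op 5: best P0=NH2 P1=NH2 P2=NH2
Op 6: best P0=NH0 P1=NH2 P2=NH2
Op 7: best P0=NH0 P1=NH2 P2=NH2
Op 8: best P0=NH0 P1=NH2 P2=NH2
Op 9: best P0=NH0 P1=NH2 P2=NH2
Op 10: best P0=NH0 P1=NH0 P2=NH2
Op 11: best P0=NH0 P1=NH0 P2=NH2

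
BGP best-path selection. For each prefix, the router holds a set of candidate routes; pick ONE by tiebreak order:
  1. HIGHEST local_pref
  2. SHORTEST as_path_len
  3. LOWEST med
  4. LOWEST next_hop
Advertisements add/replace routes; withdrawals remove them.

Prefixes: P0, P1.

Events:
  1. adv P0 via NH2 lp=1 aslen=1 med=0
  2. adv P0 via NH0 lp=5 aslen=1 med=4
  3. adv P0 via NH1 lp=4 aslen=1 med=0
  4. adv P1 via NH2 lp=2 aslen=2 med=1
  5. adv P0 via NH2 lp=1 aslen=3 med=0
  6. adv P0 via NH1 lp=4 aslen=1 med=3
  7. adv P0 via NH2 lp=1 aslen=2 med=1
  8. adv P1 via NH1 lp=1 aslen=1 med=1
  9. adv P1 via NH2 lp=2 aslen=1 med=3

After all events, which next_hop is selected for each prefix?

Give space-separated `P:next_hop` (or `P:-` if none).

Op 1: best P0=NH2 P1=-
Op 2: best P0=NH0 P1=-
Op 3: best P0=NH0 P1=-
Op 4: best P0=NH0 P1=NH2
Op 5: best P0=NH0 P1=NH2
Op 6: best P0=NH0 P1=NH2
Op 7: best P0=NH0 P1=NH2
Op 8: best P0=NH0 P1=NH2
Op 9: best P0=NH0 P1=NH2

Answer: P0:NH0 P1:NH2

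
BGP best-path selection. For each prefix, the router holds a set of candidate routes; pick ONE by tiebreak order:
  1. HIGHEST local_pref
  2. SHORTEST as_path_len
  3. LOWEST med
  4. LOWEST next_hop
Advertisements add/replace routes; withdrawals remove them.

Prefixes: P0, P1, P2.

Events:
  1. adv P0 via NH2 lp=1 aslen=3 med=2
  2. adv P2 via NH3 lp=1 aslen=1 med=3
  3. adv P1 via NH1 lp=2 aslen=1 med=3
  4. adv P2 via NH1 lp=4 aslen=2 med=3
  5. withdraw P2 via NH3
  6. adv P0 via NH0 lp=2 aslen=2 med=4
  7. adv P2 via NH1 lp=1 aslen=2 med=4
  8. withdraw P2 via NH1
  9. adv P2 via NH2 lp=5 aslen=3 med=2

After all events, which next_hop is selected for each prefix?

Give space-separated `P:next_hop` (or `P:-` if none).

Answer: P0:NH0 P1:NH1 P2:NH2

Derivation:
Op 1: best P0=NH2 P1=- P2=-
Op 2: best P0=NH2 P1=- P2=NH3
Op 3: best P0=NH2 P1=NH1 P2=NH3
Op 4: best P0=NH2 P1=NH1 P2=NH1
Op 5: best P0=NH2 P1=NH1 P2=NH1
Op 6: best P0=NH0 P1=NH1 P2=NH1
Op 7: best P0=NH0 P1=NH1 P2=NH1
Op 8: best P0=NH0 P1=NH1 P2=-
Op 9: best P0=NH0 P1=NH1 P2=NH2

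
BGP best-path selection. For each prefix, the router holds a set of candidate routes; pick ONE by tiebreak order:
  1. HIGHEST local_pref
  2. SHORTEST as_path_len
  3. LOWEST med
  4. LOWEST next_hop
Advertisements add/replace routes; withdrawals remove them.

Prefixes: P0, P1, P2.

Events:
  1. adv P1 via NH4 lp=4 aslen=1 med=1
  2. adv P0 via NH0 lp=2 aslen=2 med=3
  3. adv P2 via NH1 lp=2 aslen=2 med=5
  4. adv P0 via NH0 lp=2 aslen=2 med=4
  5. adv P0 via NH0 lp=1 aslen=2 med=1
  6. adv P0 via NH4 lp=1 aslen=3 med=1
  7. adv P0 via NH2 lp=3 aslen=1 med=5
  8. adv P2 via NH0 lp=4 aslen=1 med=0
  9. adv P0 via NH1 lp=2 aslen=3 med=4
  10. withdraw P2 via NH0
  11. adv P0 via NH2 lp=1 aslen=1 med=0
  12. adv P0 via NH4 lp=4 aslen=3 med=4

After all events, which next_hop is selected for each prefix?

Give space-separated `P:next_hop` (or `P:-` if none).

Op 1: best P0=- P1=NH4 P2=-
Op 2: best P0=NH0 P1=NH4 P2=-
Op 3: best P0=NH0 P1=NH4 P2=NH1
Op 4: best P0=NH0 P1=NH4 P2=NH1
Op 5: best P0=NH0 P1=NH4 P2=NH1
Op 6: best P0=NH0 P1=NH4 P2=NH1
Op 7: best P0=NH2 P1=NH4 P2=NH1
Op 8: best P0=NH2 P1=NH4 P2=NH0
Op 9: best P0=NH2 P1=NH4 P2=NH0
Op 10: best P0=NH2 P1=NH4 P2=NH1
Op 11: best P0=NH1 P1=NH4 P2=NH1
Op 12: best P0=NH4 P1=NH4 P2=NH1

Answer: P0:NH4 P1:NH4 P2:NH1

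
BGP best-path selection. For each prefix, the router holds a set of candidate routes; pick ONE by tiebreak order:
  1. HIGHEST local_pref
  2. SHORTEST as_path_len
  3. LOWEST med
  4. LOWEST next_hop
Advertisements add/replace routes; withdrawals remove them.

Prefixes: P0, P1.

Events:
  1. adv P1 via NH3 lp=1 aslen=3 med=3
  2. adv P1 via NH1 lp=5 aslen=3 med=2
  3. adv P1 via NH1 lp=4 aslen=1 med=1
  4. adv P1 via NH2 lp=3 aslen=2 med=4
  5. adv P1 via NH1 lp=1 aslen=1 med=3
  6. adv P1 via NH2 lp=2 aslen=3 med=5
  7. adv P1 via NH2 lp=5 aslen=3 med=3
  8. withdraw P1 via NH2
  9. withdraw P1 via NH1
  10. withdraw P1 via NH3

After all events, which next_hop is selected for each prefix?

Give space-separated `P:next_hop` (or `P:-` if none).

Op 1: best P0=- P1=NH3
Op 2: best P0=- P1=NH1
Op 3: best P0=- P1=NH1
Op 4: best P0=- P1=NH1
Op 5: best P0=- P1=NH2
Op 6: best P0=- P1=NH2
Op 7: best P0=- P1=NH2
Op 8: best P0=- P1=NH1
Op 9: best P0=- P1=NH3
Op 10: best P0=- P1=-

Answer: P0:- P1:-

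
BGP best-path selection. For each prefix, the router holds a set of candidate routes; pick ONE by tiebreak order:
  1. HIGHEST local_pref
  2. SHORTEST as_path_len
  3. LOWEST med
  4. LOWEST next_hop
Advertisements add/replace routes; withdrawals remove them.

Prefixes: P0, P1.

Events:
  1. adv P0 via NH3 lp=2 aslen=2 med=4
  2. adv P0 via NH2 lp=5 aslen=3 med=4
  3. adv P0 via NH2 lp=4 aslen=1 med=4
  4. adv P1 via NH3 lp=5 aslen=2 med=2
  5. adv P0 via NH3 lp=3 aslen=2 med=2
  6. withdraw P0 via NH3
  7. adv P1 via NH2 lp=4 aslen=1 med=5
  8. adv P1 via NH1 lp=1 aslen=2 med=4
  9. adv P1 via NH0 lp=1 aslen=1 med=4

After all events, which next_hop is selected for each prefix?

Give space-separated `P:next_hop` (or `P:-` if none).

Answer: P0:NH2 P1:NH3

Derivation:
Op 1: best P0=NH3 P1=-
Op 2: best P0=NH2 P1=-
Op 3: best P0=NH2 P1=-
Op 4: best P0=NH2 P1=NH3
Op 5: best P0=NH2 P1=NH3
Op 6: best P0=NH2 P1=NH3
Op 7: best P0=NH2 P1=NH3
Op 8: best P0=NH2 P1=NH3
Op 9: best P0=NH2 P1=NH3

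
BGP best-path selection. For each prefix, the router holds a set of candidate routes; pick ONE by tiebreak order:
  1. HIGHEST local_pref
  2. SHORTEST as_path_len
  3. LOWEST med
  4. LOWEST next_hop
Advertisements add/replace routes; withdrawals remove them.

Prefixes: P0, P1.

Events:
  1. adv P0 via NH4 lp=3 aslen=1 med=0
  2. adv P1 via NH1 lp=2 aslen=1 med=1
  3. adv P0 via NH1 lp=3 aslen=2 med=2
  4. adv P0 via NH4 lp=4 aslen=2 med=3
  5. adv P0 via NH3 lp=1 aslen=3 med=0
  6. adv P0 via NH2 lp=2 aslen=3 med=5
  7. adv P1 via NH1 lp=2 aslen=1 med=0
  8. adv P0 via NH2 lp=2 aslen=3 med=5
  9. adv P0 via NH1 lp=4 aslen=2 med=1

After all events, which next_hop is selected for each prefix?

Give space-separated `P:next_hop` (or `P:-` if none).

Op 1: best P0=NH4 P1=-
Op 2: best P0=NH4 P1=NH1
Op 3: best P0=NH4 P1=NH1
Op 4: best P0=NH4 P1=NH1
Op 5: best P0=NH4 P1=NH1
Op 6: best P0=NH4 P1=NH1
Op 7: best P0=NH4 P1=NH1
Op 8: best P0=NH4 P1=NH1
Op 9: best P0=NH1 P1=NH1

Answer: P0:NH1 P1:NH1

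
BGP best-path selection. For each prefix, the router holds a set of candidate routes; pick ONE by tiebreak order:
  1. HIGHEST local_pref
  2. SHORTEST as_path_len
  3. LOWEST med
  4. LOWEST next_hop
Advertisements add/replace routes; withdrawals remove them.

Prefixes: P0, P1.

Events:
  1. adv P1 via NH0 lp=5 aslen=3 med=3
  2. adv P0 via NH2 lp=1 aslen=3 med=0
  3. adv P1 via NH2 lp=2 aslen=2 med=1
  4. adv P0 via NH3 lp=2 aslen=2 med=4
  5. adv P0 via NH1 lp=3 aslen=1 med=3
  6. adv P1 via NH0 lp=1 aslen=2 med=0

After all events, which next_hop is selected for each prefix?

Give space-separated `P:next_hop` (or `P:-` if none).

Answer: P0:NH1 P1:NH2

Derivation:
Op 1: best P0=- P1=NH0
Op 2: best P0=NH2 P1=NH0
Op 3: best P0=NH2 P1=NH0
Op 4: best P0=NH3 P1=NH0
Op 5: best P0=NH1 P1=NH0
Op 6: best P0=NH1 P1=NH2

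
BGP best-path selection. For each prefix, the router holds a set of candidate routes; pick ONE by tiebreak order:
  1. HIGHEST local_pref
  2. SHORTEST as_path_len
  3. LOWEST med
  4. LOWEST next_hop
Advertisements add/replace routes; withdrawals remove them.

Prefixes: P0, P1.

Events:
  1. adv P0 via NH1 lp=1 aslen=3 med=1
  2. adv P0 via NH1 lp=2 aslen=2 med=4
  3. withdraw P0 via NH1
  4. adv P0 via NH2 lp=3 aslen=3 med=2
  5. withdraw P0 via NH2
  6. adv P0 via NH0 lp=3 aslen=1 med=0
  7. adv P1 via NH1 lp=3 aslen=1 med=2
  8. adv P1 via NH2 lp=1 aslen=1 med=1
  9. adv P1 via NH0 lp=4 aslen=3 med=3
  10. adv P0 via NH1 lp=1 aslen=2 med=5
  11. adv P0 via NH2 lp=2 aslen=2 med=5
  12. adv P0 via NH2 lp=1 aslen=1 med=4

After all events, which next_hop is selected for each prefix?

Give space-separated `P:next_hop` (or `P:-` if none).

Op 1: best P0=NH1 P1=-
Op 2: best P0=NH1 P1=-
Op 3: best P0=- P1=-
Op 4: best P0=NH2 P1=-
Op 5: best P0=- P1=-
Op 6: best P0=NH0 P1=-
Op 7: best P0=NH0 P1=NH1
Op 8: best P0=NH0 P1=NH1
Op 9: best P0=NH0 P1=NH0
Op 10: best P0=NH0 P1=NH0
Op 11: best P0=NH0 P1=NH0
Op 12: best P0=NH0 P1=NH0

Answer: P0:NH0 P1:NH0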